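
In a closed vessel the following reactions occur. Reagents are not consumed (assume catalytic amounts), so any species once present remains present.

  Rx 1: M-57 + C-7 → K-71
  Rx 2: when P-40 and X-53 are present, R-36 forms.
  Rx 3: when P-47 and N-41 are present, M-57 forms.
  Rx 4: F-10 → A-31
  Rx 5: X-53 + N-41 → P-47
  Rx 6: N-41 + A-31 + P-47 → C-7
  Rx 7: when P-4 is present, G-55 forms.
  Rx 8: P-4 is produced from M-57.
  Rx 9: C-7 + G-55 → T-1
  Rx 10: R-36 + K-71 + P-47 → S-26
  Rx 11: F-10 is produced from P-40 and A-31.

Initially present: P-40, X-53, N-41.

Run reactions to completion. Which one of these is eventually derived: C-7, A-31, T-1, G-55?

G-55

X-53 and N-41 present → P-47 forms (Rx 5).
P-47 and N-41 present → M-57 forms (Rx 3).
M-57 present → P-4 forms (Rx 8).
P-4 present → G-55 forms (Rx 7).
T-1 would need C-7 and G-55 (Rx 9), but C-7 never forms. C-7 would need N-41, A-31, and P-47 (Rx 6), but A-31 never forms. A-31 would need F-10 (Rx 4), but F-10 never forms.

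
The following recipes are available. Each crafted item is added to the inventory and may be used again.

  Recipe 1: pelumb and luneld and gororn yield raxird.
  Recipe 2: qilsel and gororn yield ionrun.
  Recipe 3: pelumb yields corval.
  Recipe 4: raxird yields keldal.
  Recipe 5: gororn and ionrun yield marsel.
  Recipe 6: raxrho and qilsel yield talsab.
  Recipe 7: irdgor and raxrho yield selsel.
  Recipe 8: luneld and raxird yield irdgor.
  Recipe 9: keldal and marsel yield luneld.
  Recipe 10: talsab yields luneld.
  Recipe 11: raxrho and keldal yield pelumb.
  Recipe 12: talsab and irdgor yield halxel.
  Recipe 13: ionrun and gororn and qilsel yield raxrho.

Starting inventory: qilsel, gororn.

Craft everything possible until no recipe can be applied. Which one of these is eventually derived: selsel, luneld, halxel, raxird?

luneld

Using Recipe 2, qilsel and gororn make ionrun.
ionrun and gororn and qilsel → raxrho (Recipe 13).
Using Recipe 6, raxrho and qilsel make talsab.
Using Recipe 10, talsab makes luneld.
selsel would need irdgor and raxrho (Recipe 7), but irdgor is never obtained. halxel would need talsab and irdgor (Recipe 12), but irdgor is never obtained. raxird would need pelumb, luneld, and gororn (Recipe 1), but pelumb is never obtained.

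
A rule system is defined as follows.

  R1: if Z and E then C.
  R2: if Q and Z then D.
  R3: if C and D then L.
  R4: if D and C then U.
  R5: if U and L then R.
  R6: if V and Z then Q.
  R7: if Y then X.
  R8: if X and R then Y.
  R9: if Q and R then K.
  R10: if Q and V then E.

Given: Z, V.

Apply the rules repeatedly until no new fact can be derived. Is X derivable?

X would need Y (R7), but Y is never established.

No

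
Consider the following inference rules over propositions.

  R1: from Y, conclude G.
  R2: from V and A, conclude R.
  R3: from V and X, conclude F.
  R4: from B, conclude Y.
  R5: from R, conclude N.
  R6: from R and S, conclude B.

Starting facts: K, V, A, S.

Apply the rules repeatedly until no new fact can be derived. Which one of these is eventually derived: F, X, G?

From V and A, R2 gives R.
From R and S, R6 gives B.
From B, R4 gives Y.
Y holds, so G follows (R1).
No rule produces X, and it is not given. F would need V and X (R3), but X is never established.

G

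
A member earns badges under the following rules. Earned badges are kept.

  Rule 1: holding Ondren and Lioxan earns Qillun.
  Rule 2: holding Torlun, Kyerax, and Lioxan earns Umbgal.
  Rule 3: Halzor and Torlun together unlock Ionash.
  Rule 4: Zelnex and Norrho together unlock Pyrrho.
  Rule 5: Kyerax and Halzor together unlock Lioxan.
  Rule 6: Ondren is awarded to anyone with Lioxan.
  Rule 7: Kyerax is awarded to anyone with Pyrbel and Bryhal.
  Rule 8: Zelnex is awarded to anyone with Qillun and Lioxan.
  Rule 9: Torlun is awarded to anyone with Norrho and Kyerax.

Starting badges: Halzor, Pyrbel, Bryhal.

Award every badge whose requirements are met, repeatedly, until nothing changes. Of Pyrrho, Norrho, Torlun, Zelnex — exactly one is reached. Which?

Zelnex

With Pyrbel and Bryhal, Kyerax is earned (Rule 7).
With Kyerax and Halzor, Lioxan is earned (Rule 5).
With Lioxan, Ondren is earned (Rule 6).
With Ondren and Lioxan, Qillun is earned (Rule 1).
With Qillun and Lioxan, Zelnex is earned (Rule 8).
Torlun would need Norrho and Kyerax (Rule 9), but Norrho is never earned. No rule produces Norrho, and it is not given. Pyrrho would need Zelnex and Norrho (Rule 4), but Norrho is never earned.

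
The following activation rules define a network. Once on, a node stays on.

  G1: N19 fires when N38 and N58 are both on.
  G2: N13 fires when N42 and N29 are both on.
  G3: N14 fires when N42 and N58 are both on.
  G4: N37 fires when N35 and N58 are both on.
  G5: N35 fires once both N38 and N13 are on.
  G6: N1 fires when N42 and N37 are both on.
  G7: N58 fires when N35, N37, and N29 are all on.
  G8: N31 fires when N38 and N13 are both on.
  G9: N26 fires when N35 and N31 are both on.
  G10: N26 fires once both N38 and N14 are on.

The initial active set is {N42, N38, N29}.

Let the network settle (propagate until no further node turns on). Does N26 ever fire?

G2: N42 and N29 on → N13 on.
N38 and N13 are on, so N35 fires (G5).
G8: N38 and N13 on → N31 on.
G9: N35 and N31 on → N26 on.

Yes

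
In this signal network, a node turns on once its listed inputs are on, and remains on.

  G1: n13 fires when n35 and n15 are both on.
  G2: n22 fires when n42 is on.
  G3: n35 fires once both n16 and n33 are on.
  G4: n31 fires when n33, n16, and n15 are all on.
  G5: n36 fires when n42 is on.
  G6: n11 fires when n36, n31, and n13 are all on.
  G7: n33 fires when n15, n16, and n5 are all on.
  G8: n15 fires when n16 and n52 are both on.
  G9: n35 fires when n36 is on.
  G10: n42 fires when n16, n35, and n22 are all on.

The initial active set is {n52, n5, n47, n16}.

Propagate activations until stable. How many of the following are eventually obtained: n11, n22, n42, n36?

n11 would need n36, n31, and n13 (G6), but n36 never turns on.
n22 would need n42 (G2), but n42 never turns on.
n42 would need n16, n35, and n22 (G10), but n22 never turns on.
n36 would need n42 (G5), but n42 never turns on.
None of the 4 are reached.

0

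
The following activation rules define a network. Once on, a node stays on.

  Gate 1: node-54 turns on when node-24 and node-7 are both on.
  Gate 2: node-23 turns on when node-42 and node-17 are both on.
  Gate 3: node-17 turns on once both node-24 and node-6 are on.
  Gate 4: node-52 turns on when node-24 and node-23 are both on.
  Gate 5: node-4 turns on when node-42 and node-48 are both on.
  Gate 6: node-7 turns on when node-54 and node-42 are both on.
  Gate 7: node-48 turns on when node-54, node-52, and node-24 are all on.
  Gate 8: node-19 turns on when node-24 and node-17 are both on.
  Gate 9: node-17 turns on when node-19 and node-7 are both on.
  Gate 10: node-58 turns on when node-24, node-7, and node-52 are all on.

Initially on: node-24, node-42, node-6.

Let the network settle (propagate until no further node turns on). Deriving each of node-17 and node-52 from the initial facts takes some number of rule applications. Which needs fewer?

node-17

node-17: Gate 3: node-24 and node-6 on → node-17 on. [1 rule application]
node-52: Gate 3: node-24 and node-6 on → node-17 on. Gate 2: node-42 and node-17 on → node-23 on. Gate 4: node-24 and node-23 on → node-52 on. [3 rule applications]
node-17 needs fewer.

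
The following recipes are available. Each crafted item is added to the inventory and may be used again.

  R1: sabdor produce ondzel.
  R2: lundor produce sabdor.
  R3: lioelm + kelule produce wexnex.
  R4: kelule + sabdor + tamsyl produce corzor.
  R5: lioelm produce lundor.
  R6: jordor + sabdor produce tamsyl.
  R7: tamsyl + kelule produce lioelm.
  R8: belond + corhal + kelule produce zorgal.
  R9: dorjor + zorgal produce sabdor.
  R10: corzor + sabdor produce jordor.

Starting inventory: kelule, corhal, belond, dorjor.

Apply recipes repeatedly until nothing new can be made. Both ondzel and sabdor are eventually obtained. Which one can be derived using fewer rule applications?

sabdor: belond + corhal + kelule → zorgal (R8). Using R9, dorjor and zorgal make sabdor. [2 rule applications]
ondzel: belond + corhal + kelule → zorgal (R8). Using R9, dorjor and zorgal make sabdor. sabdor → ondzel (R1). [3 rule applications]
sabdor needs fewer.

sabdor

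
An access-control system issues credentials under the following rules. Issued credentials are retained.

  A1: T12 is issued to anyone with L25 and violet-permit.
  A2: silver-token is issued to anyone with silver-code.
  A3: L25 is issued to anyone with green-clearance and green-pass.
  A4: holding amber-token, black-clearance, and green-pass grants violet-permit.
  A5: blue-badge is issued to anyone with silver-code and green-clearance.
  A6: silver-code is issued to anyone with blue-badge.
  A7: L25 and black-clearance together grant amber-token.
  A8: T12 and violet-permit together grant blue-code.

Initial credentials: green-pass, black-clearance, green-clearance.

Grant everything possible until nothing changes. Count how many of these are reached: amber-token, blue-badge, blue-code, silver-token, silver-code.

2

Holding green-clearance and green-pass grants L25 (A3).
Holding L25 and black-clearance grants amber-token (A7).
Holding amber-token, black-clearance, and green-pass grants violet-permit (A4).
Holding L25 and violet-permit grants T12 (A1).
Holding T12 and violet-permit grants blue-code (A8).
amber-token: reached.
blue-badge would need silver-code and green-clearance (A5), but silver-code is never granted.
blue-code: reached.
silver-token would need silver-code (A2), but silver-code is never granted.
silver-code would need blue-badge (A6), but blue-badge is never granted.
Reached: amber-token and blue-code — 2 of the 5.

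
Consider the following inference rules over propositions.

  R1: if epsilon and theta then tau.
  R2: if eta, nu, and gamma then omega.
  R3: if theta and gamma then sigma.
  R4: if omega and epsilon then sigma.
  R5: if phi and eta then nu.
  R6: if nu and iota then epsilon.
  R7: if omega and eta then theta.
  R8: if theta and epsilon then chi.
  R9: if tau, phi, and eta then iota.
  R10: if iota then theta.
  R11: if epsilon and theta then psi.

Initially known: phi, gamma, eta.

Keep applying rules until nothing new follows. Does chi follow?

chi would need theta and epsilon (R8), but epsilon is never established.

No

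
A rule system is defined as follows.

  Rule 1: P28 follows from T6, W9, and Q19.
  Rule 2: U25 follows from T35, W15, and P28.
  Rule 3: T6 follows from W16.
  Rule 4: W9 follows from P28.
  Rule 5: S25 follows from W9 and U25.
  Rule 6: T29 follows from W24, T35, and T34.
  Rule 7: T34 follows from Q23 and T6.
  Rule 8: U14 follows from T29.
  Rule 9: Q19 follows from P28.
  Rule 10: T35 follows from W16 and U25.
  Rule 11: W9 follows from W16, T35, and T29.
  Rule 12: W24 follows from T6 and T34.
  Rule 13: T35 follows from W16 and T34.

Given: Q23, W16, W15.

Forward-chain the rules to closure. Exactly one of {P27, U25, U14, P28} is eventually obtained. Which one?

From W16, Rule 3 gives T6.
Q23 and T6 hold, so T34 follows (Rule 7).
From T6 and T34, Rule 12 gives W24.
W16 and T34 hold, so T35 follows (Rule 13).
W24, T35, and T34 hold, so T29 follows (Rule 6).
T29 holds, so U14 follows (Rule 8).
No rule produces P27, and it is not given. P28 would need T6, W9, and Q19 (Rule 1), but Q19 is never established. U25 would need T35, W15, and P28 (Rule 2), but P28 is never established.

U14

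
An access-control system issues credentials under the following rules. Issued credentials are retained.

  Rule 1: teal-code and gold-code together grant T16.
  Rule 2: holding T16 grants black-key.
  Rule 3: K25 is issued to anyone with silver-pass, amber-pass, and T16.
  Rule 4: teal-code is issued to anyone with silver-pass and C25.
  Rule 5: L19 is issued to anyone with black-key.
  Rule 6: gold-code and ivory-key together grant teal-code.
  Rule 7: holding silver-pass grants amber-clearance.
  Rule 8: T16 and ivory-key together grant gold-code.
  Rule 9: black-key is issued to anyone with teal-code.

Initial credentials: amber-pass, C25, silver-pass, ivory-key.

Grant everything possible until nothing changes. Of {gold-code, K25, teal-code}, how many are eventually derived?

1

Holding silver-pass and C25 grants teal-code (Rule 4).
gold-code would need T16 and ivory-key (Rule 8), but T16 is never granted.
K25 would need silver-pass, amber-pass, and T16 (Rule 3), but T16 is never granted.
teal-code: reached.
Reached: teal-code — 1 of the 3.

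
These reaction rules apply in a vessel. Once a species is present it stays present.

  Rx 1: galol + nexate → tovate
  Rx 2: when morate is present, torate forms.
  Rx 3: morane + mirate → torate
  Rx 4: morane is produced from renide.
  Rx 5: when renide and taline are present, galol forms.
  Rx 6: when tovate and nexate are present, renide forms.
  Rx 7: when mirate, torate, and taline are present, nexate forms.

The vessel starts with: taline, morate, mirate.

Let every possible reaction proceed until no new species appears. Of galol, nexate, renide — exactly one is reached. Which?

morate present → torate forms (Rx 2).
mirate, torate, and taline present → nexate forms (Rx 7).
galol would need renide and taline (Rx 5), but renide never forms. renide would need tovate and nexate (Rx 6), but tovate never forms.

nexate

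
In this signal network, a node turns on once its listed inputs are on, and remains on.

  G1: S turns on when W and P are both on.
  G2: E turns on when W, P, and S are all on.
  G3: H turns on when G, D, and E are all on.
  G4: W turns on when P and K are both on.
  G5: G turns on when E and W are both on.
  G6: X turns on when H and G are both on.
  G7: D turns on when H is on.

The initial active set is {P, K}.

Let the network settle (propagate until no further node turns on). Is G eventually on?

Yes

P and K are on, so W turns on (G4).
G1: W and P on → S on.
G2: W, P, and S on → E on.
G5: E and W on → G on.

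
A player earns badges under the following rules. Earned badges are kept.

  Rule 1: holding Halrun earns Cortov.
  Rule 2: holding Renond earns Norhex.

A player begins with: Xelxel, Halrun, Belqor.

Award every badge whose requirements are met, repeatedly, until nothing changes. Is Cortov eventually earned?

With Halrun, Cortov is earned (Rule 1).

Yes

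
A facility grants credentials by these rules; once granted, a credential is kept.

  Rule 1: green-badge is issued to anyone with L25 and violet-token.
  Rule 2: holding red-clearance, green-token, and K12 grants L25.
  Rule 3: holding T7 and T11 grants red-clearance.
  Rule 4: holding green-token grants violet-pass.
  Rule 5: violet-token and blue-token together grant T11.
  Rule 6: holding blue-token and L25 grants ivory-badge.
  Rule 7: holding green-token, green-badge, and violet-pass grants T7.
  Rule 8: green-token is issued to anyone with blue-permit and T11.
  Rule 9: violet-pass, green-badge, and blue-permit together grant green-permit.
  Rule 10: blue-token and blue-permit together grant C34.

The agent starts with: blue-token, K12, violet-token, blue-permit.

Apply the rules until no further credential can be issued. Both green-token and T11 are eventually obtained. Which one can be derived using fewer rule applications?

T11: Holding violet-token and blue-token grants T11 (Rule 5). [1 rule application]
green-token: Holding violet-token and blue-token grants T11 (Rule 5). Holding blue-permit and T11 grants green-token (Rule 8). [2 rule applications]
T11 needs fewer.

T11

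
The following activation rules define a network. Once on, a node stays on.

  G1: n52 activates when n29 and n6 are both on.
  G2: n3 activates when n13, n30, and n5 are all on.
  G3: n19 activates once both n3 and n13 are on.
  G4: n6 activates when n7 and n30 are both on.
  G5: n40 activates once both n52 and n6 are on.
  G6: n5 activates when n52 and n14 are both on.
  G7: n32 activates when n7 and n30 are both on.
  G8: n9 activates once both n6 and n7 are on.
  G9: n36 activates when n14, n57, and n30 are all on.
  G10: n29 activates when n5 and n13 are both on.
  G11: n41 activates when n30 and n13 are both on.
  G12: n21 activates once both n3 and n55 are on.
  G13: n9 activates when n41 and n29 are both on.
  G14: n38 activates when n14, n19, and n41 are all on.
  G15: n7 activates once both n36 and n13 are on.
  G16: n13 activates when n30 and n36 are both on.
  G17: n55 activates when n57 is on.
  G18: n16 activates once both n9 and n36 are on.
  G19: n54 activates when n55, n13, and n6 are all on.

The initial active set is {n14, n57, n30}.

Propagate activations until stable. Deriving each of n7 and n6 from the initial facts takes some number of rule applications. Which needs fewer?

n7: n14, n57, and n30 are on, so n36 activates (G9). n30 and n36 are on, so n13 activates (G16). G15: n36 and n13 on → n7 on. [3 rule applications]
n6: n14, n57, and n30 are on, so n36 activates (G9). n30 and n36 are on, so n13 activates (G16). G15: n36 and n13 on → n7 on. n7 and n30 are on, so n6 activates (G4). [4 rule applications]
n7 needs fewer.

n7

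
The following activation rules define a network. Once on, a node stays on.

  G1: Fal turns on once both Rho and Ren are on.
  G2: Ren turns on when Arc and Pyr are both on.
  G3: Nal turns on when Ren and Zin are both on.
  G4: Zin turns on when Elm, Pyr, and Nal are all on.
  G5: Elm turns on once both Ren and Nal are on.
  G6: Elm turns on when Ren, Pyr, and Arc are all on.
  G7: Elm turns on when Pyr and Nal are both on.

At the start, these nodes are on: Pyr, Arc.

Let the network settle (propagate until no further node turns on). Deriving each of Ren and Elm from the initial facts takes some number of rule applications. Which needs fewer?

Ren: Arc and Pyr are on, so Ren turns on (G2). [1 rule application]
Elm: Arc and Pyr are on, so Ren turns on (G2). Ren, Pyr, and Arc are on, so Elm turns on (G6). [2 rule applications]
Ren needs fewer.

Ren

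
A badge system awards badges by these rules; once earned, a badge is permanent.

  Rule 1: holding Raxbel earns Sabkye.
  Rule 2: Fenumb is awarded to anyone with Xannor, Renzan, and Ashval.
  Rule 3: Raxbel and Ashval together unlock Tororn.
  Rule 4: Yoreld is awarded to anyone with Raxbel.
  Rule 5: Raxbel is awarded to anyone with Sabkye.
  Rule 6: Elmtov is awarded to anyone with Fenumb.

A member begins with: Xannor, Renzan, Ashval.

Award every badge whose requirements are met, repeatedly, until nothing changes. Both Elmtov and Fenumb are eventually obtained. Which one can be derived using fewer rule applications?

Fenumb: With Xannor, Renzan, and Ashval, Fenumb is earned (Rule 2). [1 rule application]
Elmtov: With Xannor, Renzan, and Ashval, Fenumb is earned (Rule 2). With Fenumb, Elmtov is earned (Rule 6). [2 rule applications]
Fenumb needs fewer.

Fenumb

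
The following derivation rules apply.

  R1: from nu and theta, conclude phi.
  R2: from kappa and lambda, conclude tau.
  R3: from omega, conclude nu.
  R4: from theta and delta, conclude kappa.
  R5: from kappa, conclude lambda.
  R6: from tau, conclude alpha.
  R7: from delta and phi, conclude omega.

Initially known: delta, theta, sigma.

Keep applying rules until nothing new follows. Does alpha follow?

Yes

From theta and delta, R4 gives kappa.
kappa holds, so lambda follows (R5).
From kappa and lambda, R2 gives tau.
tau holds, so alpha follows (R6).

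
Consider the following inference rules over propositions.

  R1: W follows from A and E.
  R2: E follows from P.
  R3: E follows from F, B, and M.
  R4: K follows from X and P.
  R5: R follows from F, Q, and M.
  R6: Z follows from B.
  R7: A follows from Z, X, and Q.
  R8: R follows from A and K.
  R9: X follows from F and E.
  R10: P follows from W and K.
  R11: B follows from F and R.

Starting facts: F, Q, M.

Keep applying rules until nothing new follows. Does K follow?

No

K would need X and P (R4), but P is never established.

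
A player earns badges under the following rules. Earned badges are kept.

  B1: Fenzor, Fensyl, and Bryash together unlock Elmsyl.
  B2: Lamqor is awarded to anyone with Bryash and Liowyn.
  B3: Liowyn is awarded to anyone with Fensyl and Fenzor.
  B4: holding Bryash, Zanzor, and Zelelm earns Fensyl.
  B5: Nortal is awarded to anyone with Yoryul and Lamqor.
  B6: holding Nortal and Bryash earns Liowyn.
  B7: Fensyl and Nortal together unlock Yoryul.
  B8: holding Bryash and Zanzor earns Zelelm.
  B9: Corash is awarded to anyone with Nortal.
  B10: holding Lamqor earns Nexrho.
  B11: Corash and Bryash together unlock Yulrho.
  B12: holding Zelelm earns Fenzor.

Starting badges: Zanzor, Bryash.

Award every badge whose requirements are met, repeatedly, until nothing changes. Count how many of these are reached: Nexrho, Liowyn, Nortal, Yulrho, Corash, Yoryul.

With Bryash and Zanzor, Zelelm is earned (B8).
With Bryash, Zanzor, and Zelelm, Fensyl is earned (B4).
With Zelelm, Fenzor is earned (B12).
With Fensyl and Fenzor, Liowyn is earned (B3).
With Bryash and Liowyn, Lamqor is earned (B2).
With Lamqor, Nexrho is earned (B10).
Nexrho: reached.
Liowyn: reached.
Nortal would need Yoryul and Lamqor (B5), but Yoryul is never earned.
Yulrho would need Corash and Bryash (B11), but Corash is never earned.
Corash would need Nortal (B9), but Nortal is never earned.
Yoryul would need Fensyl and Nortal (B7), but Nortal is never earned.
Reached: Nexrho and Liowyn — 2 of the 6.

2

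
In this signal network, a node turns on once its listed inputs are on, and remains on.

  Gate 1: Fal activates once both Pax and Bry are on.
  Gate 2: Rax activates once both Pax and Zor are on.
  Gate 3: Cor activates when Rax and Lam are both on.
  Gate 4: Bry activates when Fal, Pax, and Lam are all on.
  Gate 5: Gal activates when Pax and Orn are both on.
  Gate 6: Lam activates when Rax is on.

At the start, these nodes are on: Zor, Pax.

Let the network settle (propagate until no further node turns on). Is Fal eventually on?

Fal would need Pax and Bry (Gate 1), but Bry never turns on.

No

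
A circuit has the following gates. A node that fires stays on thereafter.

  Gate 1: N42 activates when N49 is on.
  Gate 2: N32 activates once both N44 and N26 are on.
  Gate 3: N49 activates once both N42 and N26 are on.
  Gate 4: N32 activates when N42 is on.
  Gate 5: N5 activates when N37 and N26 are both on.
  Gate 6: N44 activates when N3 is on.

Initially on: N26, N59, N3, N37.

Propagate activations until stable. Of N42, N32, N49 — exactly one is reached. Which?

N3 is on, so N44 activates (Gate 6).
N44 and N26 are on, so N32 activates (Gate 2).
N42 would need N49 (Gate 1), but N49 never turns on. N49 would need N42 and N26 (Gate 3), but N42 never turns on.

N32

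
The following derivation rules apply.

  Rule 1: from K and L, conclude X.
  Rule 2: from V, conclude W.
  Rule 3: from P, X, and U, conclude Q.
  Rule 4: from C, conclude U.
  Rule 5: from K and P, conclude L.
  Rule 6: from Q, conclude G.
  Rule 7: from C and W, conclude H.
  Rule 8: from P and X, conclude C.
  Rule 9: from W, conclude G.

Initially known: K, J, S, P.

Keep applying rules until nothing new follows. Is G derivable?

From K and P, Rule 5 gives L.
From K and L, Rule 1 gives X.
From P and X, Rule 8 gives C.
From C, Rule 4 gives U.
P, X, and U hold, so Q follows (Rule 3).
Q holds, so G follows (Rule 6).

Yes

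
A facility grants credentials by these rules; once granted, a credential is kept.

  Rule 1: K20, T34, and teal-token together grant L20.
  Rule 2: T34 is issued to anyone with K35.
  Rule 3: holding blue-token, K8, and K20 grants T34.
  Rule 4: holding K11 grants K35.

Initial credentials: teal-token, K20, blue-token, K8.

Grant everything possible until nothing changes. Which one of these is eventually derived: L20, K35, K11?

Holding blue-token, K8, and K20 grants T34 (Rule 3).
Holding K20, T34, and teal-token grants L20 (Rule 1).
No rule produces K11, and it is not given. K35 would need K11 (Rule 4), but K11 is never granted.

L20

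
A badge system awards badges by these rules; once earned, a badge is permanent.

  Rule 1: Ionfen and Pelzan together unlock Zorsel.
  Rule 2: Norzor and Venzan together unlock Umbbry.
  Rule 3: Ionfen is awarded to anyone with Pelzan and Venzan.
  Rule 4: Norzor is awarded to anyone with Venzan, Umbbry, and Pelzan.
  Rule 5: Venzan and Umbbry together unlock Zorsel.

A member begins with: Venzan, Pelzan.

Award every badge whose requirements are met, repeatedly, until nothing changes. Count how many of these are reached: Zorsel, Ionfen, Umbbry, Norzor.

2

With Pelzan and Venzan, Ionfen is earned (Rule 3).
With Ionfen and Pelzan, Zorsel is earned (Rule 1).
Zorsel: reached.
Ionfen: reached.
Umbbry would need Norzor and Venzan (Rule 2), but Norzor is never earned.
Norzor would need Venzan, Umbbry, and Pelzan (Rule 4), but Umbbry is never earned.
Reached: Zorsel and Ionfen — 2 of the 4.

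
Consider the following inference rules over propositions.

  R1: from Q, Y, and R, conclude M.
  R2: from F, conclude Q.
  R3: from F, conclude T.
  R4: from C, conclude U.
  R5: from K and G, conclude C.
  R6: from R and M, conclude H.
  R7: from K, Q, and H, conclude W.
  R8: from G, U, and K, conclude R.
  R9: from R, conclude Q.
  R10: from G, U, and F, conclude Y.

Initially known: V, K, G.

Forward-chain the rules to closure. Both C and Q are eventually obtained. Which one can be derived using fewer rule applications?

C

C: K and G hold, so C follows (R5). [1 rule application]
Q: K and G hold, so C follows (R5). From C, R4 gives U. G, U, and K hold, so R follows (R8). R holds, so Q follows (R9). [4 rule applications]
C needs fewer.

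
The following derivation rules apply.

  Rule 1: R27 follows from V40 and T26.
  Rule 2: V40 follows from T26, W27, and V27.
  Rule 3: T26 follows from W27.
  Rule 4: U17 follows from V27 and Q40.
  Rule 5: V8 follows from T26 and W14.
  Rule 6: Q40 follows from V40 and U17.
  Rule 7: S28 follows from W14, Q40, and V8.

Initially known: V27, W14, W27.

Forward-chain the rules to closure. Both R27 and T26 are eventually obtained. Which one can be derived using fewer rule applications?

T26: From W27, Rule 3 gives T26. [1 rule application]
R27: From W27, Rule 3 gives T26. T26, W27, and V27 hold, so V40 follows (Rule 2). From V40 and T26, Rule 1 gives R27. [3 rule applications]
T26 needs fewer.

T26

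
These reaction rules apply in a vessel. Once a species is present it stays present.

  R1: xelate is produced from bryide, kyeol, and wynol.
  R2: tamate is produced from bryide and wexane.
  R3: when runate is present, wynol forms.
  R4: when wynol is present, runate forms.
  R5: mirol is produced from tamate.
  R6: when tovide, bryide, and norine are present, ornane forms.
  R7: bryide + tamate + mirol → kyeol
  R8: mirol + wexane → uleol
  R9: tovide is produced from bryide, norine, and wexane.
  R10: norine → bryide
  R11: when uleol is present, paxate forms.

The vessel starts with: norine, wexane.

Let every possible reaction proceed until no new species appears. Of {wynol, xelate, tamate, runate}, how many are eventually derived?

1

norine present → bryide forms (R10).
bryide and wexane present → tamate forms (R2).
wynol would need runate (R3), but runate never forms.
xelate would need bryide, kyeol, and wynol (R1), but wynol never forms.
tamate: reached.
runate would need wynol (R4), but wynol never forms.
Reached: tamate — 1 of the 4.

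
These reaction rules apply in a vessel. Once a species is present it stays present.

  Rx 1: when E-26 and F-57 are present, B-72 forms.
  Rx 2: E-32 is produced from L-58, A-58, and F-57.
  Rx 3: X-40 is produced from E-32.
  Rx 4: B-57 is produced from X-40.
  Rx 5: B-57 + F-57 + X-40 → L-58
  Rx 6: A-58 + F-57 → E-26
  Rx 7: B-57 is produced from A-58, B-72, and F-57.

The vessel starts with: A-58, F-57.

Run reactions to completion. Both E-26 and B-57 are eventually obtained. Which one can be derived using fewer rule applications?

E-26

E-26: A-58 and F-57 present → E-26 forms (Rx 6). [1 rule application]
B-57: A-58 and F-57 present → E-26 forms (Rx 6). E-26 and F-57 present → B-72 forms (Rx 1). A-58, B-72, and F-57 present → B-57 forms (Rx 7). [3 rule applications]
E-26 needs fewer.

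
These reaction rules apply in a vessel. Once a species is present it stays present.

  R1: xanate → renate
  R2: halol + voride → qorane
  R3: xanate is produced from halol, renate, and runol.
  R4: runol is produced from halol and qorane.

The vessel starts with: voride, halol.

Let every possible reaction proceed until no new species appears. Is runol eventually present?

halol and voride present → qorane forms (R2).
halol and qorane present → runol forms (R4).

Yes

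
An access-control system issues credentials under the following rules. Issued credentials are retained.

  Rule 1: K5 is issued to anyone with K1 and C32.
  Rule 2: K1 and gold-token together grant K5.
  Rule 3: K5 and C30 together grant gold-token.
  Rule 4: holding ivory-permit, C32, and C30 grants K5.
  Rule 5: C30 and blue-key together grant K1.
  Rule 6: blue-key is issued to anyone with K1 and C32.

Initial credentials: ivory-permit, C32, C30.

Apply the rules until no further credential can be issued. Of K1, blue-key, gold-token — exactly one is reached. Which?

Holding ivory-permit, C32, and C30 grants K5 (Rule 4).
Holding K5 and C30 grants gold-token (Rule 3).
blue-key would need K1 and C32 (Rule 6), but K1 is never granted. K1 would need C30 and blue-key (Rule 5), but blue-key is never granted.

gold-token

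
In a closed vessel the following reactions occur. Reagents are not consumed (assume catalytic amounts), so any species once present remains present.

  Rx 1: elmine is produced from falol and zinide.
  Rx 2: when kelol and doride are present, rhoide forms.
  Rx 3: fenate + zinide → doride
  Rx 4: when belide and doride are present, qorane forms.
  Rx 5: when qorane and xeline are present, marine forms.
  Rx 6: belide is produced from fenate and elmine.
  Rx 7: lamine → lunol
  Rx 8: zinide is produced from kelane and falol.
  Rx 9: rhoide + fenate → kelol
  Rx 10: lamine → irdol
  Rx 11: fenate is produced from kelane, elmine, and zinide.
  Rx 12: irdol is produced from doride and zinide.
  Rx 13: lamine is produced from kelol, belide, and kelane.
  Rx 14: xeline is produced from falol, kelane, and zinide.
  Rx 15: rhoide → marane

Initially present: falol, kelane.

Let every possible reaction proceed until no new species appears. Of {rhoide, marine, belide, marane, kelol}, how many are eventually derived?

2

kelane and falol present → zinide forms (Rx 8).
falol, kelane, and zinide present → xeline forms (Rx 14).
falol and zinide present → elmine forms (Rx 1).
kelane, elmine, and zinide present → fenate forms (Rx 11).
fenate and zinide present → doride forms (Rx 3).
fenate and elmine present → belide forms (Rx 6).
belide and doride present → qorane forms (Rx 4).
qorane and xeline present → marine forms (Rx 5).
rhoide would need kelol and doride (Rx 2), but kelol never forms.
marine: reached.
belide: reached.
marane would need rhoide (Rx 15), but rhoide never forms.
kelol would need rhoide and fenate (Rx 9), but rhoide never forms.
Reached: marine and belide — 2 of the 5.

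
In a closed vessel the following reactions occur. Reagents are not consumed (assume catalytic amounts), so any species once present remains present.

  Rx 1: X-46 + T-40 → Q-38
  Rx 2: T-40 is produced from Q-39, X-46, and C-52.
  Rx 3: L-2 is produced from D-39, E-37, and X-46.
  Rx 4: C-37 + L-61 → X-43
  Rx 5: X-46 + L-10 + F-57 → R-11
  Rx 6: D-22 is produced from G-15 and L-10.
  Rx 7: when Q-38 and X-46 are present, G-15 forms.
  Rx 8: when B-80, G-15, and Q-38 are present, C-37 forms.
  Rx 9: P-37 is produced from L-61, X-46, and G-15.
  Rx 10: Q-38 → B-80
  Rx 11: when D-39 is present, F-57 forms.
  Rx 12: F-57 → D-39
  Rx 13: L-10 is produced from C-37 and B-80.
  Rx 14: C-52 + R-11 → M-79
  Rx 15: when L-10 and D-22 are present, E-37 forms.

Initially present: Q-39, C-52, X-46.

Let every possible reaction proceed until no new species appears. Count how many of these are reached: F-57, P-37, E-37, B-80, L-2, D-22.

Q-39, X-46, and C-52 present → T-40 forms (Rx 2).
X-46 and T-40 present → Q-38 forms (Rx 1).
Q-38 present → B-80 forms (Rx 10).
Q-38 and X-46 present → G-15 forms (Rx 7).
B-80, G-15, and Q-38 present → C-37 forms (Rx 8).
C-37 and B-80 present → L-10 forms (Rx 13).
G-15 and L-10 present → D-22 forms (Rx 6).
L-10 and D-22 present → E-37 forms (Rx 15).
F-57 would need D-39 (Rx 11), but D-39 never forms.
P-37 would need L-61, X-46, and G-15 (Rx 9), but L-61 never forms.
E-37: reached.
B-80: reached.
L-2 would need D-39, E-37, and X-46 (Rx 3), but D-39 never forms.
D-22: reached.
Reached: E-37, B-80, and D-22 — 3 of the 6.

3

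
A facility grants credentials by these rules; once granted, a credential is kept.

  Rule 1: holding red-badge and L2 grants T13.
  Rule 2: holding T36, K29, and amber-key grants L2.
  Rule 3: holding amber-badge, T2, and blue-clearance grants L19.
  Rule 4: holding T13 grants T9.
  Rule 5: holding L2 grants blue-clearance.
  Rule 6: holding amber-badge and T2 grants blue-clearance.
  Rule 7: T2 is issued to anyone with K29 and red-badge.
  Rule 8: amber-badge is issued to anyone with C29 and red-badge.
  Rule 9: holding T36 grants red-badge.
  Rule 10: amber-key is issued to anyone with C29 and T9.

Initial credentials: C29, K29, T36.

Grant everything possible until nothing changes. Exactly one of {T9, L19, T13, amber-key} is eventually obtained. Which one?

L19

Holding T36 grants red-badge (Rule 9).
Holding C29 and red-badge grants amber-badge (Rule 8).
Holding K29 and red-badge grants T2 (Rule 7).
Holding amber-badge and T2 grants blue-clearance (Rule 6).
Holding amber-badge, T2, and blue-clearance grants L19 (Rule 3).
T9 would need T13 (Rule 4), but T13 is never granted. amber-key would need C29 and T9 (Rule 10), but T9 is never granted. T13 would need red-badge and L2 (Rule 1), but L2 is never granted.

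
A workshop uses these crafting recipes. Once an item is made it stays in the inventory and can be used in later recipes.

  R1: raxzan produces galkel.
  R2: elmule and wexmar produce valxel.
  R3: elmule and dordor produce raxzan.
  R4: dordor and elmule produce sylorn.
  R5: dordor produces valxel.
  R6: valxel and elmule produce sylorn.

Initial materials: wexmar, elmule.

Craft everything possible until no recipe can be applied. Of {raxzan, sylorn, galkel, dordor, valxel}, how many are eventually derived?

elmule and wexmar → valxel (R2).
Using R6, valxel and elmule make sylorn.
raxzan would need elmule and dordor (R3), but dordor is never obtained.
sylorn: reached.
galkel would need raxzan (R1), but raxzan is never obtained.
No rule produces dordor, and it is not given.
valxel: reached.
Reached: sylorn and valxel — 2 of the 5.

2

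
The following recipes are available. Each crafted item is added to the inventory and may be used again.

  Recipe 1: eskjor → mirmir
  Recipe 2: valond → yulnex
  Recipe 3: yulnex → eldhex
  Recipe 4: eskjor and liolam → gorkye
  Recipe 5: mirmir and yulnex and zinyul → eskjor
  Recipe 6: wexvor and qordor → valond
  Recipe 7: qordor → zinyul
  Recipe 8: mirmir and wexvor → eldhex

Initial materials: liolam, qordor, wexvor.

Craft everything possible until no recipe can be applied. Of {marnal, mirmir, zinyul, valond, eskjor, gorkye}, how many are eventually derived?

2

wexvor and qordor → valond (Recipe 6).
qordor → zinyul (Recipe 7).
No rule produces marnal, and it is not given.
mirmir would need eskjor (Recipe 1), but eskjor is never obtained.
zinyul: reached.
valond: reached.
eskjor would need mirmir, yulnex, and zinyul (Recipe 5), but mirmir is never obtained.
gorkye would need eskjor and liolam (Recipe 4), but eskjor is never obtained.
Reached: zinyul and valond — 2 of the 6.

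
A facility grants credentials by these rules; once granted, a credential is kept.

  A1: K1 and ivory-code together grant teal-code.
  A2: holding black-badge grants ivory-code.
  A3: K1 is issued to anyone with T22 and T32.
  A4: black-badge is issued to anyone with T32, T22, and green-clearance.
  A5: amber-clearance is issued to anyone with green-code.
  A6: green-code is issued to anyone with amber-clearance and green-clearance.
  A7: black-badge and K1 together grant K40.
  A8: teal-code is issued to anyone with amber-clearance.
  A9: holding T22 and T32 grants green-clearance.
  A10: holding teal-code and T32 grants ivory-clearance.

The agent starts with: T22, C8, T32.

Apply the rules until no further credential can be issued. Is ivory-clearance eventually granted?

Yes

Holding T22 and T32 grants K1 (A3).
Holding T22 and T32 grants green-clearance (A9).
Holding T32, T22, and green-clearance grants black-badge (A4).
Holding black-badge grants ivory-code (A2).
Holding K1 and ivory-code grants teal-code (A1).
Holding teal-code and T32 grants ivory-clearance (A10).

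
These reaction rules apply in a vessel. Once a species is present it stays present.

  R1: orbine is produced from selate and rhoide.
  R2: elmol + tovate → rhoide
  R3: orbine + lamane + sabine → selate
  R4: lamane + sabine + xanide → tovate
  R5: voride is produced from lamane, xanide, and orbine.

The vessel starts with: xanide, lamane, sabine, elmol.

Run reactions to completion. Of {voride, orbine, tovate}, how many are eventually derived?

1

lamane, sabine, and xanide present → tovate forms (R4).
voride would need lamane, xanide, and orbine (R5), but orbine never forms.
orbine would need selate and rhoide (R1), but selate never forms.
tovate: reached.
Reached: tovate — 1 of the 3.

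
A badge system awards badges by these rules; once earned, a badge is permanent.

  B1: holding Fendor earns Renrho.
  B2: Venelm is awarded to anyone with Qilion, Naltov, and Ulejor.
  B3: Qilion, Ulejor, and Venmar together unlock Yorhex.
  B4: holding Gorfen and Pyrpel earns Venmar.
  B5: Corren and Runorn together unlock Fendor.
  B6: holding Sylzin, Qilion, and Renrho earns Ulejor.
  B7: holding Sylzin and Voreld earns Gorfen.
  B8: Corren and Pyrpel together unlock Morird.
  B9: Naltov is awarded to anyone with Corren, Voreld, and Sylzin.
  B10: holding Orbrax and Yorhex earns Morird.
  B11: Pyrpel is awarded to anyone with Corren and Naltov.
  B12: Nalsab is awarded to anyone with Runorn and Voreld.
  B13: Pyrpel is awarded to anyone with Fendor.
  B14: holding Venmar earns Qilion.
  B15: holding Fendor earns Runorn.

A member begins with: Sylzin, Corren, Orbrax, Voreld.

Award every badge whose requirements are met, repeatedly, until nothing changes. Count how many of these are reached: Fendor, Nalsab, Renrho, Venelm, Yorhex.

0

Fendor would need Corren and Runorn (B5), but Runorn is never earned.
Nalsab would need Runorn and Voreld (B12), but Runorn is never earned.
Renrho would need Fendor (B1), but Fendor is never earned.
Venelm would need Qilion, Naltov, and Ulejor (B2), but Ulejor is never earned.
Yorhex would need Qilion, Ulejor, and Venmar (B3), but Ulejor is never earned.
None of the 5 are reached.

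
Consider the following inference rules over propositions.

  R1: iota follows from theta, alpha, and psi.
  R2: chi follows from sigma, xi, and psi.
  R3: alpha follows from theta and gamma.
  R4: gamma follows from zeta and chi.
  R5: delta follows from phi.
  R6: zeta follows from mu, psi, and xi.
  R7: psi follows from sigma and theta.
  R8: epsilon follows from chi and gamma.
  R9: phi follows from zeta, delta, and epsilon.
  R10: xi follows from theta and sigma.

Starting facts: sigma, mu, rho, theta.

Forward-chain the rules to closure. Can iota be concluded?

Yes

From sigma and theta, R7 gives psi.
theta and sigma hold, so xi follows (R10).
From mu, psi, and xi, R6 gives zeta.
sigma, xi, and psi hold, so chi follows (R2).
zeta and chi hold, so gamma follows (R4).
From theta and gamma, R3 gives alpha.
From theta, alpha, and psi, R1 gives iota.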